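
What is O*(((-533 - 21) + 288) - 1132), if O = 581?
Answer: -812238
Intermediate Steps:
O*(((-533 - 21) + 288) - 1132) = 581*(((-533 - 21) + 288) - 1132) = 581*((-554 + 288) - 1132) = 581*(-266 - 1132) = 581*(-1398) = -812238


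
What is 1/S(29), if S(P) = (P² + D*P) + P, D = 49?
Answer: 1/2291 ≈ 0.00043649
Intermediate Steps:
S(P) = P² + 50*P (S(P) = (P² + 49*P) + P = P² + 50*P)
1/S(29) = 1/(29*(50 + 29)) = 1/(29*79) = 1/2291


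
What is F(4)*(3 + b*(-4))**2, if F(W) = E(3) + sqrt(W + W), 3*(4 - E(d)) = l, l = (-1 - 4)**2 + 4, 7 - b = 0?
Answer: -10625/3 + 1250*sqrt(2) ≈ -1773.9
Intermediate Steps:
b = 7 (b = 7 - 1*0 = 7 + 0 = 7)
l = 29 (l = (-5)**2 + 4 = 25 + 4 = 29)
E(d) = -17/3 (E(d) = 4 - 1/3*29 = 4 - 29/3 = -17/3)
F(W) = -17/3 + sqrt(2)*sqrt(W) (F(W) = -17/3 + sqrt(W + W) = -17/3 + sqrt(2*W) = -17/3 + sqrt(2)*sqrt(W))
F(4)*(3 + b*(-4))**2 = (-17/3 + sqrt(2)*sqrt(4))*(3 + 7*(-4))**2 = (-17/3 + sqrt(2)*2)*(3 - 28)**2 = (-17/3 + 2*sqrt(2))*(-25)**2 = (-17/3 + 2*sqrt(2))*625 = -10625/3 + 1250*sqrt(2)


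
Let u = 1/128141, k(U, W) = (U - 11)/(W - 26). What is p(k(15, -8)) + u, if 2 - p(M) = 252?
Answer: -32035249/128141 ≈ -250.00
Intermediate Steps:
k(U, W) = (-11 + U)/(-26 + W)
u = 1/128141 ≈ 7.8039e-6
p(M) = -250 (p(M) = 2 - 1*252 = 2 - 252 = -250)
p(k(15, -8)) + u = -250 + 1/128141 = -32035249/128141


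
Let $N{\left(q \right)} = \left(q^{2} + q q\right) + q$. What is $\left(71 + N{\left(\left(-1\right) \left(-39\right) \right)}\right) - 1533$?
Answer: $1619$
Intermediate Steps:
$N{\left(q \right)} = q + 2 q^{2}$ ($N{\left(q \right)} = \left(q^{2} + q^{2}\right) + q = 2 q^{2} + q = q + 2 q^{2}$)
$\left(71 + N{\left(\left(-1\right) \left(-39\right) \right)}\right) - 1533 = \left(71 + \left(-1\right) \left(-39\right) \left(1 + 2 \left(\left(-1\right) \left(-39\right)\right)\right)\right) - 1533 = \left(71 + 39 \left(1 + 2 \cdot 39\right)\right) - 1533 = \left(71 + 39 \left(1 + 78\right)\right) - 1533 = \left(71 + 39 \cdot 79\right) - 1533 = \left(71 + 3081\right) - 1533 = 3152 - 1533 = 1619$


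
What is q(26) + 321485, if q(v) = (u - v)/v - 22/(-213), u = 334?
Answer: 890225053/2769 ≈ 3.2150e+5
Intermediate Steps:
q(v) = 22/213 + (334 - v)/v (q(v) = (334 - v)/v - 22/(-213) = (334 - v)/v - 22*(-1/213) = (334 - v)/v + 22/213 = 22/213 + (334 - v)/v)
q(26) + 321485 = (-191/213 + 334/26) + 321485 = (-191/213 + 334*(1/26)) + 321485 = (-191/213 + 167/13) + 321485 = 33088/2769 + 321485 = 890225053/2769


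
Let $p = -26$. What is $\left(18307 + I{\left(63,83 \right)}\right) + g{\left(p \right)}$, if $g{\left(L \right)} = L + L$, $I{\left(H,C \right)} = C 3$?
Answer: $18504$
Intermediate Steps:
$I{\left(H,C \right)} = 3 C$
$g{\left(L \right)} = 2 L$
$\left(18307 + I{\left(63,83 \right)}\right) + g{\left(p \right)} = \left(18307 + 3 \cdot 83\right) + 2 \left(-26\right) = \left(18307 + 249\right) - 52 = 18556 - 52 = 18504$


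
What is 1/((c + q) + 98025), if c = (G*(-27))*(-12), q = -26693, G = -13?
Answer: 1/67120 ≈ 1.4899e-5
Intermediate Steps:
c = -4212 (c = -13*(-27)*(-12) = 351*(-12) = -4212)
1/((c + q) + 98025) = 1/((-4212 - 26693) + 98025) = 1/(-30905 + 98025) = 1/67120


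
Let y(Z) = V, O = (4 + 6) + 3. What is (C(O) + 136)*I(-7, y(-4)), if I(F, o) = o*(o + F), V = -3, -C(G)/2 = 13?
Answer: 3300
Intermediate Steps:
O = 13 (O = 10 + 3 = 13)
C(G) = -26 (C(G) = -2*13 = -26)
y(Z) = -3
I(F, o) = o*(F + o)
(C(O) + 136)*I(-7, y(-4)) = (-26 + 136)*(-3*(-7 - 3)) = 110*(-3*(-10)) = 110*30 = 3300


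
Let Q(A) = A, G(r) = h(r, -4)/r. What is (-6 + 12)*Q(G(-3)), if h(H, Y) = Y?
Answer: 8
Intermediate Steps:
G(r) = -4/r
(-6 + 12)*Q(G(-3)) = (-6 + 12)*(-4/(-3)) = 6*(-4*(-1/3)) = 6*(4/3) = 8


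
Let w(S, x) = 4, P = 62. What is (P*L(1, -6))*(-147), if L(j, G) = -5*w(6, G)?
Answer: 182280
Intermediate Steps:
L(j, G) = -20 (L(j, G) = -5*4 = -20)
(P*L(1, -6))*(-147) = (62*(-20))*(-147) = -1240*(-147) = 182280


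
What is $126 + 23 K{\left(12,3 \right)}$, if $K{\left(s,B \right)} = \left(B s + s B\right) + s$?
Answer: $2058$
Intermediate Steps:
$K{\left(s,B \right)} = s + 2 B s$ ($K{\left(s,B \right)} = \left(B s + B s\right) + s = 2 B s + s = s + 2 B s$)
$126 + 23 K{\left(12,3 \right)} = 126 + 23 \cdot 12 \left(1 + 2 \cdot 3\right) = 126 + 23 \cdot 12 \left(1 + 6\right) = 126 + 23 \cdot 12 \cdot 7 = 126 + 23 \cdot 84 = 126 + 1932 = 2058$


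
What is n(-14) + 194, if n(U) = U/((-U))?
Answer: 193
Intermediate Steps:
n(U) = -1 (n(U) = U*(-1/U) = -1)
n(-14) + 194 = -1 + 194 = 193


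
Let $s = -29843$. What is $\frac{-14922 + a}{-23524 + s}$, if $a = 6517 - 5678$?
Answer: $\frac{14083}{53367} \approx 0.26389$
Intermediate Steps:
$a = 839$
$\frac{-14922 + a}{-23524 + s} = \frac{-14922 + 839}{-23524 - 29843} = - \frac{14083}{-53367} = \left(-14083\right) \left(- \frac{1}{53367}\right) = \frac{14083}{53367}$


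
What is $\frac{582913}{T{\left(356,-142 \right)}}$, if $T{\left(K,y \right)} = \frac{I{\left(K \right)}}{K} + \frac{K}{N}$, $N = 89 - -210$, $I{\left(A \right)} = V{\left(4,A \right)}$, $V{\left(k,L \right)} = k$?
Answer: $\frac{15511897843}{31983} \approx 4.85 \cdot 10^{5}$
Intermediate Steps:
$I{\left(A \right)} = 4$
$N = 299$ ($N = 89 + 210 = 299$)
$T{\left(K,y \right)} = \frac{4}{K} + \frac{K}{299}$
$\frac{582913}{T{\left(356,-142 \right)}} = \frac{582913}{\frac{4}{356} + \frac{1}{299} \cdot 356} = \frac{582913}{4 \cdot \frac{1}{356} + \frac{356}{299}} = \frac{582913}{\frac{1}{89} + \frac{356}{299}} = \frac{582913}{\frac{31983}{26611}} = 582913 \cdot \frac{26611}{31983} = \frac{15511897843}{31983}$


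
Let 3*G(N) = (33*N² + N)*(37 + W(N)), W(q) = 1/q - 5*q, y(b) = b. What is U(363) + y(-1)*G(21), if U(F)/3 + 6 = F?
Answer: 993551/3 ≈ 3.3118e+5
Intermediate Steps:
U(F) = -18 + 3*F
G(N) = (N + 33*N²)*(37 + 1/N - 5*N)/3 (G(N) = ((33*N² + N)*(37 + (1/N - 5*N)))/3 = ((N + 33*N²)*(37 + 1/N - 5*N))/3 = (N + 33*N²)*(37 + 1/N - 5*N)/3)
U(363) + y(-1)*G(21) = (-18 + 3*363) - (⅓ + (⅓)*21*(70 - 165*21² + 1216*21)) = (-18 + 1089) - (⅓ + (⅓)*21*(70 - 165*441 + 25536)) = 1071 - (⅓ + (⅓)*21*(70 - 72765 + 25536)) = 1071 - (⅓ + (⅓)*21*(-47159)) = 1071 - (⅓ - 330113) = 1071 - 1*(-990338/3) = 1071 + 990338/3 = 993551/3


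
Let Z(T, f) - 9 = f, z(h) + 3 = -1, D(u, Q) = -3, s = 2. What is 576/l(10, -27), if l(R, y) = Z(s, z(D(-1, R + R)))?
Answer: 576/5 ≈ 115.20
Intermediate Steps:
z(h) = -4 (z(h) = -3 - 1 = -4)
Z(T, f) = 9 + f
l(R, y) = 5 (l(R, y) = 9 - 4 = 5)
576/l(10, -27) = 576/5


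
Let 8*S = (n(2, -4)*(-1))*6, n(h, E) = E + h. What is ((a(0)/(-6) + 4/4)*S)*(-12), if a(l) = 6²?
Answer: 90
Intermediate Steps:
S = 3/2 (S = (((-4 + 2)*(-1))*6)/8 = (-2*(-1)*6)/8 = (2*6)/8 = (⅛)*12 = 3/2 ≈ 1.5000)
a(l) = 36
((a(0)/(-6) + 4/4)*S)*(-12) = ((36/(-6) + 4/4)*(3/2))*(-12) = ((36*(-⅙) + 4*(¼))*(3/2))*(-12) = ((-6 + 1)*(3/2))*(-12) = -5*3/2*(-12) = -15/2*(-12) = 90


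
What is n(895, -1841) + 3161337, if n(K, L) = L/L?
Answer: 3161338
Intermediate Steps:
n(K, L) = 1
n(895, -1841) + 3161337 = 1 + 3161337 = 3161338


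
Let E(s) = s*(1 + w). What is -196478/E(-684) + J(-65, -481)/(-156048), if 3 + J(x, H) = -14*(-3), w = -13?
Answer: -638756647/26684208 ≈ -23.938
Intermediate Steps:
J(x, H) = 39 (J(x, H) = -3 - 14*(-3) = -3 + 42 = 39)
E(s) = -12*s (E(s) = s*(1 - 13) = s*(-12) = -12*s)
-196478/E(-684) + J(-65, -481)/(-156048) = -196478/((-12*(-684))) + 39/(-156048) = -196478/8208 + 39*(-1/156048) = -196478*1/8208 - 13/52016 = -98239/4104 - 13/52016 = -638756647/26684208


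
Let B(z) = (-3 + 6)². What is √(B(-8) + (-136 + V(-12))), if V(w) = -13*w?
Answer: √29 ≈ 5.3852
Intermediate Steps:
B(z) = 9 (B(z) = 3² = 9)
√(B(-8) + (-136 + V(-12))) = √(9 + (-136 - 13*(-12))) = √(9 + (-136 + 156)) = √(9 + 20) = √29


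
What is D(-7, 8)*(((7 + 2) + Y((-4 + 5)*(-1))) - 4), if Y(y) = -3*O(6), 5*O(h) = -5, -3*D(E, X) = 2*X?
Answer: -128/3 ≈ -42.667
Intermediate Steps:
D(E, X) = -2*X/3
O(h) = -1 (O(h) = (⅕)*(-5) = -1)
Y(y) = 3 (Y(y) = -3*(-1) = 3)
D(-7, 8)*(((7 + 2) + Y((-4 + 5)*(-1))) - 4) = (-⅔*8)*(((7 + 2) + 3) - 4) = -16*((9 + 3) - 4)/3 = -16*(12 - 4)/3 = -16/3*8 = -128/3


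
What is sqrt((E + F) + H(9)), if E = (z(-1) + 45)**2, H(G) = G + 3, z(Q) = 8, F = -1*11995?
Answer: I*sqrt(9174) ≈ 95.781*I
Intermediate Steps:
F = -11995
H(G) = 3 + G
E = 2809 (E = (8 + 45)**2 = 53**2 = 2809)
sqrt((E + F) + H(9)) = sqrt((2809 - 11995) + (3 + 9)) = sqrt(-9186 + 12) = sqrt(-9174) = I*sqrt(9174)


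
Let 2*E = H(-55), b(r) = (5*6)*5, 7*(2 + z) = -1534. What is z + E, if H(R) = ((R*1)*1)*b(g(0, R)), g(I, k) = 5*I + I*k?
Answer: -30423/7 ≈ -4346.1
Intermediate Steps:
z = -1548/7 (z = -2 + (⅐)*(-1534) = -2 - 1534/7 = -1548/7 ≈ -221.14)
b(r) = 150 (b(r) = 30*5 = 150)
H(R) = 150*R (H(R) = ((R*1)*1)*150 = (R*1)*150 = R*150 = 150*R)
E = -4125 (E = (150*(-55))/2 = (½)*(-8250) = -4125)
z + E = -1548/7 - 4125 = -30423/7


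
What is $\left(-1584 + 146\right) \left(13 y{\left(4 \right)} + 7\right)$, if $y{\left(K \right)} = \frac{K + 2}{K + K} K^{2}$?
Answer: $-234394$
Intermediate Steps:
$y{\left(K \right)} = \frac{K \left(2 + K\right)}{2}$ ($y{\left(K \right)} = \frac{2 + K}{2 K} K^{2} = \frac{K \left(2 + K\right)}{2}$)
$\left(-1584 + 146\right) \left(13 y{\left(4 \right)} + 7\right) = \left(-1584 + 146\right) \left(13 \cdot \frac{1}{2} \cdot 4 \left(2 + 4\right) + 7\right) = - 1438 \left(13 \cdot \frac{1}{2} \cdot 4 \cdot 6 + 7\right) = - 1438 \left(13 \cdot 12 + 7\right) = - 1438 \left(156 + 7\right) = \left(-1438\right) 163 = -234394$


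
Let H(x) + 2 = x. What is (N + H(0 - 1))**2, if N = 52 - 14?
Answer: 1225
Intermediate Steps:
H(x) = -2 + x
N = 38
(N + H(0 - 1))**2 = (38 + (-2 + (0 - 1)))**2 = (38 + (-2 - 1))**2 = (38 - 3)**2 = 35**2 = 1225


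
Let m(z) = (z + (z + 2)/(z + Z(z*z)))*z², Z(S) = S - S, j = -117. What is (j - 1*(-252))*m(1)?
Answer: 540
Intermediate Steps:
Z(S) = 0
m(z) = z²*(z + (2 + z)/z) (m(z) = (z + (z + 2)/(z + 0))*z² = (z + (2 + z)/z)*z² = z²*(z + (2 + z)/z))
(j - 1*(-252))*m(1) = (-117 - 1*(-252))*(1*(2 + 1 + 1²)) = (-117 + 252)*(1*(2 + 1 + 1)) = 135*(1*4) = 135*4 = 540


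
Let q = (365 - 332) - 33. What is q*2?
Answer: 0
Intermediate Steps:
q = 0 (q = 33 - 33 = 0)
q*2 = 0*2 = 0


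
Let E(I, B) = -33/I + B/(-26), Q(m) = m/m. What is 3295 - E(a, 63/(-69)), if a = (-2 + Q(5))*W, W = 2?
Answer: 980261/299 ≈ 3278.5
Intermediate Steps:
Q(m) = 1
a = -2 (a = (-2 + 1)*2 = -1*2 = -2)
E(I, B) = -33/I - B/26 (E(I, B) = -33/I + B*(-1/26) = -33/I - B/26)
3295 - E(a, 63/(-69)) = 3295 - (-33/(-2) - 63/(26*(-69))) = 3295 - (-33*(-½) - 63*(-1)/(26*69)) = 3295 - (33/2 - 1/26*(-21/23)) = 3295 - (33/2 + 21/598) = 3295 - 1*4944/299 = 3295 - 4944/299 = 980261/299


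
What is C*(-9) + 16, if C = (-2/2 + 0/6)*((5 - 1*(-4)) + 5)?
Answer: 142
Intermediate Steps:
C = -14 (C = (-2*½ + 0*(⅙))*((5 + 4) + 5) = (-1 + 0)*(9 + 5) = -1*14 = -14)
C*(-9) + 16 = -14*(-9) + 16 = 126 + 16 = 142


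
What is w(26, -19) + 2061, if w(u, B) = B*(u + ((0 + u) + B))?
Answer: 1434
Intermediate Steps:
w(u, B) = B*(B + 2*u) (w(u, B) = B*(u + (u + B)) = B*(u + (B + u)) = B*(B + 2*u))
w(26, -19) + 2061 = -19*(-19 + 2*26) + 2061 = -19*(-19 + 52) + 2061 = -19*33 + 2061 = -627 + 2061 = 1434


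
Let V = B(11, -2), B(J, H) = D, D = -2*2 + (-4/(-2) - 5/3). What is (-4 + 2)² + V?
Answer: ⅓ ≈ 0.33333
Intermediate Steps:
D = -11/3 (D = -4 + (-4*(-½) - 5*⅓) = -4 + (2 - 5/3) = -4 + ⅓ = -11/3 ≈ -3.6667)
B(J, H) = -11/3
V = -11/3 ≈ -3.6667
(-4 + 2)² + V = (-4 + 2)² - 11/3 = (-2)² - 11/3 = 4 - 11/3 = ⅓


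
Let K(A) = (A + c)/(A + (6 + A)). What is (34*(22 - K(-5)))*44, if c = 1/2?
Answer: 31229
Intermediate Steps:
c = 1/2 (c = 1*(1/2) = 1/2 ≈ 0.50000)
K(A) = (1/2 + A)/(6 + 2*A) (K(A) = (A + 1/2)/(A + (6 + A)) = (1/2 + A)/(6 + 2*A))
(34*(22 - K(-5)))*44 = (34*(22 - (1 + 2*(-5))/(4*(3 - 5))))*44 = (34*(22 - (1 - 10)/(4*(-2))))*44 = (34*(22 - (-1)*(-9)/(4*2)))*44 = (34*(22 - 1*9/8))*44 = (34*(22 - 9/8))*44 = (34*(167/8))*44 = (2839/4)*44 = 31229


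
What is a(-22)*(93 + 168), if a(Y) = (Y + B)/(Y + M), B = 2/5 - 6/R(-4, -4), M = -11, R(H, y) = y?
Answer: 17487/110 ≈ 158.97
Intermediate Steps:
B = 19/10 (B = 2/5 - 6/(-4) = 2*(1/5) - 6*(-1/4) = 2/5 + 3/2 = 19/10 ≈ 1.9000)
a(Y) = (19/10 + Y)/(-11 + Y) (a(Y) = (Y + 19/10)/(Y - 11) = (19/10 + Y)/(-11 + Y))
a(-22)*(93 + 168) = ((19/10 - 22)/(-11 - 22))*(93 + 168) = (-201/10/(-33))*261 = -1/33*(-201/10)*261 = (67/110)*261 = 17487/110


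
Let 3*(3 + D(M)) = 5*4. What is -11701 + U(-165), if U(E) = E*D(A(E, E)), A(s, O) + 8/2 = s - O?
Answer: -12306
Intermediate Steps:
A(s, O) = -4 + s - O (A(s, O) = -4 + (s - O) = -4 + s - O)
D(M) = 11/3 (D(M) = -3 + (5*4)/3 = -3 + (⅓)*20 = -3 + 20/3 = 11/3)
U(E) = 11*E/3 (U(E) = E*(11/3) = 11*E/3)
-11701 + U(-165) = -11701 + (11/3)*(-165) = -11701 - 605 = -12306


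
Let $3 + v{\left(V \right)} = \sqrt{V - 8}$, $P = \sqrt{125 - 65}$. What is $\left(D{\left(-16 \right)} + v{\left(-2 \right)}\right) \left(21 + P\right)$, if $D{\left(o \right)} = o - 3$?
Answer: $- \left(21 + 2 \sqrt{15}\right) \left(22 - i \sqrt{10}\right) \approx -632.41 + 90.903 i$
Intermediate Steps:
$D{\left(o \right)} = -3 + o$
$P = 2 \sqrt{15}$ ($P = \sqrt{60} = 2 \sqrt{15} \approx 7.746$)
$v{\left(V \right)} = -3 + \sqrt{-8 + V}$ ($v{\left(V \right)} = -3 + \sqrt{V - 8} = -3 + \sqrt{-8 + V}$)
$\left(D{\left(-16 \right)} + v{\left(-2 \right)}\right) \left(21 + P\right) = \left(\left(-3 - 16\right) - \left(3 - \sqrt{-8 - 2}\right)\right) \left(21 + 2 \sqrt{15}\right) = \left(-19 - \left(3 - \sqrt{-10}\right)\right) \left(21 + 2 \sqrt{15}\right) = \left(-19 - \left(3 - i \sqrt{10}\right)\right) \left(21 + 2 \sqrt{15}\right) = \left(-22 + i \sqrt{10}\right) \left(21 + 2 \sqrt{15}\right)$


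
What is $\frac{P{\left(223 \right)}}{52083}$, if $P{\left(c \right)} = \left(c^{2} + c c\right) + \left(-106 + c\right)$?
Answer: $\frac{99575}{52083} \approx 1.9119$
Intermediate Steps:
$P{\left(c \right)} = -106 + c + 2 c^{2}$ ($P{\left(c \right)} = \left(c^{2} + c^{2}\right) + \left(-106 + c\right) = 2 c^{2} + \left(-106 + c\right) = -106 + c + 2 c^{2}$)
$\frac{P{\left(223 \right)}}{52083} = \frac{-106 + 223 + 2 \cdot 223^{2}}{52083} = \left(-106 + 223 + 2 \cdot 49729\right) \frac{1}{52083} = \left(-106 + 223 + 99458\right) \frac{1}{52083} = 99575 \cdot \frac{1}{52083} = \frac{99575}{52083}$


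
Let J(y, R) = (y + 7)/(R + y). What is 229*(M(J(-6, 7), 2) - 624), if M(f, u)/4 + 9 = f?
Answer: -150224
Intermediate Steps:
J(y, R) = (7 + y)/(R + y)
M(f, u) = -36 + 4*f
229*(M(J(-6, 7), 2) - 624) = 229*((-36 + 4*((7 - 6)/(7 - 6))) - 624) = 229*((-36 + 4*(1/1)) - 624) = 229*((-36 + 4*(1*1)) - 624) = 229*((-36 + 4*1) - 624) = 229*((-36 + 4) - 624) = 229*(-32 - 624) = 229*(-656) = -150224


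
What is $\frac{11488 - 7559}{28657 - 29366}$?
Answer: $- \frac{3929}{709} \approx -5.5416$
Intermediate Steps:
$\frac{11488 - 7559}{28657 - 29366} = \frac{3929}{-709} = 3929 \left(- \frac{1}{709}\right) = - \frac{3929}{709}$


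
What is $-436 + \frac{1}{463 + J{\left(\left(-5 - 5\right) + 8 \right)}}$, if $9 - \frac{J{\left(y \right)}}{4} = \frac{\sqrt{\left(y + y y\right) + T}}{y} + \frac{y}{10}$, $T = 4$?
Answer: $- \frac{907515447}{2081467} - \frac{50 \sqrt{6}}{6244401} \approx -436.0$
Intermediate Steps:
$J{\left(y \right)} = 36 - \frac{2 y}{5} - \frac{4 \sqrt{4 + y + y^{2}}}{y}$ ($J{\left(y \right)} = 36 - 4 \left(\frac{\sqrt{\left(y + y y\right) + 4}}{y} + \frac{y}{10}\right) = 36 - 4 \left(\frac{\sqrt{\left(y + y^{2}\right) + 4}}{y} + y \frac{1}{10}\right) = 36 - 4 \left(\frac{\sqrt{4 + y + y^{2}}}{y} + \frac{y}{10}\right) = 36 - 4 \left(\frac{y}{10} + \frac{\sqrt{4 + y + y^{2}}}{y}\right) = 36 - \left(\frac{2 y}{5} + \frac{4 \sqrt{4 + y + y^{2}}}{y}\right) = 36 - \frac{2 y}{5} - \frac{4 \sqrt{4 + y + y^{2}}}{y}$)
$-436 + \frac{1}{463 + J{\left(\left(-5 - 5\right) + 8 \right)}} = -436 + \frac{1}{463 - \left(-36 + \frac{2 \left(\left(-5 - 5\right) + 8\right)}{5} + \frac{4 \sqrt{4 + \left(\left(-5 - 5\right) + 8\right) + \left(\left(-5 - 5\right) + 8\right)^{2}}}{\left(-5 - 5\right) + 8}\right)} = -436 + \frac{1}{463 - \left(-36 + \frac{2 \left(-10 + 8\right)}{5} + \frac{4 \sqrt{4 + \left(-10 + 8\right) + \left(-10 + 8\right)^{2}}}{-10 + 8}\right)} = -436 + \frac{1}{463 - \left(- \frac{184}{5} + \frac{4 \sqrt{4 - 2 + \left(-2\right)^{2}}}{-2}\right)} = -436 + \frac{1}{463 + \left(36 + \frac{4}{5} - - 2 \sqrt{4 - 2 + 4}\right)} = -436 + \frac{1}{463 + \left(36 + \frac{4}{5} - - 2 \sqrt{6}\right)} = -436 + \frac{1}{463 + \left(36 + \frac{4}{5} + 2 \sqrt{6}\right)} = -436 + \frac{1}{463 + \left(\frac{184}{5} + 2 \sqrt{6}\right)} = -436 + \frac{1}{\frac{2499}{5} + 2 \sqrt{6}}$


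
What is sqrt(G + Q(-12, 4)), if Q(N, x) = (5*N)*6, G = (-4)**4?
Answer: 2*I*sqrt(26) ≈ 10.198*I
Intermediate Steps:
G = 256
Q(N, x) = 30*N
sqrt(G + Q(-12, 4)) = sqrt(256 + 30*(-12)) = sqrt(256 - 360) = sqrt(-104) = 2*I*sqrt(26)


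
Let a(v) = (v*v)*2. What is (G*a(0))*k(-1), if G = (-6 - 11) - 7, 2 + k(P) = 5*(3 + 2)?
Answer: 0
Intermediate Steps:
a(v) = 2*v² (a(v) = v²*2 = 2*v²)
k(P) = 23 (k(P) = -2 + 5*(3 + 2) = -2 + 5*5 = -2 + 25 = 23)
G = -24 (G = -17 - 7 = -24)
(G*a(0))*k(-1) = -48*0²*23 = -48*0*23 = -24*0*23 = 0*23 = 0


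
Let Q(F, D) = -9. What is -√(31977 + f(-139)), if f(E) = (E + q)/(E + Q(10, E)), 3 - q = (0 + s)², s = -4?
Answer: -√43777919/37 ≈ -178.82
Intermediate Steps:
q = -13 (q = 3 - (0 - 4)² = 3 - 1*(-4)² = 3 - 1*16 = 3 - 16 = -13)
f(E) = (-13 + E)/(-9 + E) (f(E) = (E - 13)/(E - 9) = (-13 + E)/(-9 + E))
-√(31977 + f(-139)) = -√(31977 + (-13 - 139)/(-9 - 139)) = -√(31977 - 152/(-148)) = -√(31977 - 1/148*(-152)) = -√(31977 + 38/37) = -√(1183187/37) = -√43777919/37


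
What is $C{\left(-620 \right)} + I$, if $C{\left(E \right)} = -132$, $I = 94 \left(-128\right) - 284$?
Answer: $-12448$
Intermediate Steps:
$I = -12316$ ($I = -12032 - 284 = -12316$)
$C{\left(-620 \right)} + I = -132 - 12316 = -12448$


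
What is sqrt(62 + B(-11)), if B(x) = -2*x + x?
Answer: sqrt(73) ≈ 8.5440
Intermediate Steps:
B(x) = -x
sqrt(62 + B(-11)) = sqrt(62 - 1*(-11)) = sqrt(62 + 11) = sqrt(73)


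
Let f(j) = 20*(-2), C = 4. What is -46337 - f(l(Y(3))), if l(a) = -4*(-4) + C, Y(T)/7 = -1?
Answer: -46297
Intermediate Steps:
Y(T) = -7 (Y(T) = 7*(-1) = -7)
l(a) = 20 (l(a) = -4*(-4) + 4 = 16 + 4 = 20)
f(j) = -40
-46337 - f(l(Y(3))) = -46337 - 1*(-40) = -46337 + 40 = -46297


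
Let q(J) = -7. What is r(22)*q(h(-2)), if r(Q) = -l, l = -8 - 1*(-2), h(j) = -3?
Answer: -42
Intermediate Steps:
l = -6 (l = -8 + 2 = -6)
r(Q) = 6 (r(Q) = -1*(-6) = 6)
r(22)*q(h(-2)) = 6*(-7) = -42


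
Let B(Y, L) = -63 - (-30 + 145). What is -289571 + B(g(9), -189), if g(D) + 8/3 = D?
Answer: -289749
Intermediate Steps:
g(D) = -8/3 + D
B(Y, L) = -178 (B(Y, L) = -63 - 1*115 = -63 - 115 = -178)
-289571 + B(g(9), -189) = -289571 - 178 = -289749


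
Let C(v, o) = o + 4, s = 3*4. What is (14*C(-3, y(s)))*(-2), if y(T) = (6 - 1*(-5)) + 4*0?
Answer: -420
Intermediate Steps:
s = 12
y(T) = 11 (y(T) = (6 + 5) + 0 = 11 + 0 = 11)
C(v, o) = 4 + o
(14*C(-3, y(s)))*(-2) = (14*(4 + 11))*(-2) = (14*15)*(-2) = 210*(-2) = -420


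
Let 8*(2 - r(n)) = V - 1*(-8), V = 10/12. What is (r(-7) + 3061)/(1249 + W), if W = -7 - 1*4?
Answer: 146971/59424 ≈ 2.4733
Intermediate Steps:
V = ⅚ (V = 10*(1/12) = ⅚ ≈ 0.83333)
r(n) = 43/48 (r(n) = 2 - (⅚ - 1*(-8))/8 = 2 - (⅚ + 8)/8 = 2 - ⅛*53/6 = 2 - 53/48 = 43/48)
W = -11 (W = -7 - 4 = -11)
(r(-7) + 3061)/(1249 + W) = (43/48 + 3061)/(1249 - 11) = (146971/48)/1238 = (146971/48)*(1/1238) = 146971/59424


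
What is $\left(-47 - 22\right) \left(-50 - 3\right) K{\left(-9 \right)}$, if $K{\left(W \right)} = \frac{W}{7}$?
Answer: $- \frac{32913}{7} \approx -4701.9$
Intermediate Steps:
$K{\left(W \right)} = \frac{W}{7}$ ($K{\left(W \right)} = W \frac{1}{7} = \frac{W}{7}$)
$\left(-47 - 22\right) \left(-50 - 3\right) K{\left(-9 \right)} = \left(-47 - 22\right) \left(-50 - 3\right) \frac{1}{7} \left(-9\right) = \left(-69\right) \left(-53\right) \left(- \frac{9}{7}\right) = 3657 \left(- \frac{9}{7}\right) = - \frac{32913}{7}$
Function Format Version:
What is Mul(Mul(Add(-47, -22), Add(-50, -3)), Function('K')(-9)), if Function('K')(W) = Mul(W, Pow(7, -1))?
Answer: Rational(-32913, 7) ≈ -4701.9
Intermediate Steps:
Function('K')(W) = Mul(Rational(1, 7), W) (Function('K')(W) = Mul(W, Rational(1, 7)) = Mul(Rational(1, 7), W))
Mul(Mul(Add(-47, -22), Add(-50, -3)), Function('K')(-9)) = Mul(Mul(Add(-47, -22), Add(-50, -3)), Mul(Rational(1, 7), -9)) = Mul(Mul(-69, -53), Rational(-9, 7)) = Mul(3657, Rational(-9, 7)) = Rational(-32913, 7)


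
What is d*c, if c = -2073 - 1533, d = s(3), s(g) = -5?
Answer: 18030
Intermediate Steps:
d = -5
c = -3606
d*c = -5*(-3606) = 18030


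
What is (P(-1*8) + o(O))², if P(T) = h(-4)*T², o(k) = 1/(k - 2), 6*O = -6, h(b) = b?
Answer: 591361/9 ≈ 65707.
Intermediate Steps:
O = -1 (O = (⅙)*(-6) = -1)
o(k) = 1/(-2 + k)
P(T) = -4*T²
(P(-1*8) + o(O))² = (-4*(-1*8)² + 1/(-2 - 1))² = (-4*(-8)² + 1/(-3))² = (-4*64 - ⅓)² = (-256 - ⅓)² = (-769/3)² = 591361/9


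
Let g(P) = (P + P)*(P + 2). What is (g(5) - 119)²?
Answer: 2401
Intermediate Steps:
g(P) = 2*P*(2 + P) (g(P) = (2*P)*(2 + P) = 2*P*(2 + P))
(g(5) - 119)² = (2*5*(2 + 5) - 119)² = (2*5*7 - 119)² = (70 - 119)² = (-49)² = 2401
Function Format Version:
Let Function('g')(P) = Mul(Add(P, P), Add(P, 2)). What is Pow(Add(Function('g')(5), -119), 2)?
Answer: 2401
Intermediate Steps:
Function('g')(P) = Mul(2, P, Add(2, P)) (Function('g')(P) = Mul(Mul(2, P), Add(2, P)) = Mul(2, P, Add(2, P)))
Pow(Add(Function('g')(5), -119), 2) = Pow(Add(Mul(2, 5, Add(2, 5)), -119), 2) = Pow(Add(Mul(2, 5, 7), -119), 2) = Pow(Add(70, -119), 2) = Pow(-49, 2) = 2401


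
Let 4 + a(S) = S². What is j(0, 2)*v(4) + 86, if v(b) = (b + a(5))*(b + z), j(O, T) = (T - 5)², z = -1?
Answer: 761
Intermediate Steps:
a(S) = -4 + S²
j(O, T) = (-5 + T)²
v(b) = (-1 + b)*(21 + b) (v(b) = (b + (-4 + 5²))*(b - 1) = (b + (-4 + 25))*(-1 + b) = (b + 21)*(-1 + b) = (21 + b)*(-1 + b) = (-1 + b)*(21 + b))
j(0, 2)*v(4) + 86 = (-5 + 2)²*(-21 + 4² + 20*4) + 86 = (-3)²*(-21 + 16 + 80) + 86 = 9*75 + 86 = 675 + 86 = 761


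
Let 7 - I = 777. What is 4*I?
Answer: -3080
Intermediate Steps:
I = -770 (I = 7 - 1*777 = 7 - 777 = -770)
4*I = 4*(-770) = -3080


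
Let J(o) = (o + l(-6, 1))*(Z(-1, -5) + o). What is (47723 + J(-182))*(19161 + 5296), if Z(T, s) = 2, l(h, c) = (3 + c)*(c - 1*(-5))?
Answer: 1862718491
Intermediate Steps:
l(h, c) = (3 + c)*(5 + c) (l(h, c) = (3 + c)*(c + 5) = (3 + c)*(5 + c))
J(o) = (2 + o)*(24 + o) (J(o) = (o + (15 + 1² + 8*1))*(2 + o) = (o + (15 + 1 + 8))*(2 + o) = (o + 24)*(2 + o) = (24 + o)*(2 + o) = (2 + o)*(24 + o))
(47723 + J(-182))*(19161 + 5296) = (47723 + (48 + (-182)² + 26*(-182)))*(19161 + 5296) = (47723 + (48 + 33124 - 4732))*24457 = (47723 + 28440)*24457 = 76163*24457 = 1862718491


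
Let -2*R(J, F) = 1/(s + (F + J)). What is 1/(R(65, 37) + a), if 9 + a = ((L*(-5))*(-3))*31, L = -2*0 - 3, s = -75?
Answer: -54/75817 ≈ -0.00071224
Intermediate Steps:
L = -3 (L = 0 - 3 = -3)
R(J, F) = -1/(2*(-75 + F + J)) (R(J, F) = -1/(2*(-75 + (F + J))) = -1/(2*(-75 + F + J)))
a = -1404 (a = -9 + (-3*(-5)*(-3))*31 = -9 + (15*(-3))*31 = -9 - 45*31 = -9 - 1395 = -1404)
1/(R(65, 37) + a) = 1/(-1/(-150 + 2*37 + 2*65) - 1404) = 1/(-1/(-150 + 74 + 130) - 1404) = 1/(-1/54 - 1404) = 1/(-75817/54) = -54/75817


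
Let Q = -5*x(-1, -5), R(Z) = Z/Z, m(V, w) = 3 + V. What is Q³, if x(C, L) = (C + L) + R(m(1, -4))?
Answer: 15625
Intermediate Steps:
R(Z) = 1
x(C, L) = 1 + C + L (x(C, L) = (C + L) + 1 = 1 + C + L)
Q = 25 (Q = -5*(1 - 1 - 5) = -5*(-5) = 25)
Q³ = 25³ = 15625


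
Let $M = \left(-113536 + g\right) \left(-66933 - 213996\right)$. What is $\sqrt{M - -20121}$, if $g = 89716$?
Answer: $\sqrt{6691748901} \approx 81803.0$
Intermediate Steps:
$M = 6691728780$ ($M = \left(-113536 + 89716\right) \left(-66933 - 213996\right) = \left(-23820\right) \left(-280929\right) = 6691728780$)
$\sqrt{M - -20121} = \sqrt{6691728780 - -20121} = \sqrt{6691728780 + \left(20447 - 326\right)} = \sqrt{6691728780 + 20121} = \sqrt{6691748901}$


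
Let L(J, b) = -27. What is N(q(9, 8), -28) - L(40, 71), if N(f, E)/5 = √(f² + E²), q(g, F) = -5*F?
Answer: 27 + 20*√149 ≈ 271.13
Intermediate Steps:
N(f, E) = 5*√(E² + f²) (N(f, E) = 5*√(f² + E²) = 5*√(E² + f²))
N(q(9, 8), -28) - L(40, 71) = 5*√((-28)² + (-5*8)²) - 1*(-27) = 5*√(784 + (-40)²) + 27 = 5*√(784 + 1600) + 27 = 5*√2384 + 27 = 5*(4*√149) + 27 = 20*√149 + 27 = 27 + 20*√149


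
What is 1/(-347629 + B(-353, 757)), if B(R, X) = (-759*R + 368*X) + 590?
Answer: 1/199464 ≈ 5.0134e-6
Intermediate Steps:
B(R, X) = 590 - 759*R + 368*X
1/(-347629 + B(-353, 757)) = 1/(-347629 + (590 - 759*(-353) + 368*757)) = 1/(-347629 + (590 + 267927 + 278576)) = 1/(-347629 + 547093) = 1/199464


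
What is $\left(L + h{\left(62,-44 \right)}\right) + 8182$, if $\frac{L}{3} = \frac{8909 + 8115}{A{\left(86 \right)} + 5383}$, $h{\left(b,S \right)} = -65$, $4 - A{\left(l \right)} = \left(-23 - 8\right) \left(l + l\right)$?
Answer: $\frac{29019065}{3573} \approx 8121.8$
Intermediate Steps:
$A{\left(l \right)} = 4 + 62 l$ ($A{\left(l \right)} = 4 - \left(-23 - 8\right) \left(l + l\right) = 4 - - 31 \cdot 2 l = 4 - - 62 l = 4 + 62 l$)
$L = \frac{17024}{3573}$ ($L = 3 \frac{8909 + 8115}{\left(4 + 62 \cdot 86\right) + 5383} = 3 \frac{17024}{\left(4 + 5332\right) + 5383} = 3 \frac{17024}{5336 + 5383} = 3 \cdot \frac{17024}{10719} = \frac{17024}{3573} \approx 4.7646$)
$\left(L + h{\left(62,-44 \right)}\right) + 8182 = \left(\frac{17024}{3573} - 65\right) + 8182 = - \frac{215221}{3573} + 8182 = \frac{29019065}{3573}$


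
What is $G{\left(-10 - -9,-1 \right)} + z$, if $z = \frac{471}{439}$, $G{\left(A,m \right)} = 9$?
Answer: $\frac{4422}{439} \approx 10.073$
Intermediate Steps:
$z = \frac{471}{439}$ ($z = 471 \cdot \frac{1}{439} = \frac{471}{439} \approx 1.0729$)
$G{\left(-10 - -9,-1 \right)} + z = 9 + \frac{471}{439} = \frac{4422}{439}$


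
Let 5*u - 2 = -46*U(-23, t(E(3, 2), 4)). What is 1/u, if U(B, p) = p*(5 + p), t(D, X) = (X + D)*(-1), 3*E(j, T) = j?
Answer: 5/2 ≈ 2.5000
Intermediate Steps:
E(j, T) = j/3
t(D, X) = -D - X (t(D, X) = (D + X)*(-1) = -D - X)
u = ⅖ (u = ⅖ + (-46*(-3/3 - 1*4)*(5 + (-3/3 - 1*4)))/5 = ⅖ + (-46*(-1*1 - 4)*(5 + (-1*1 - 4)))/5 = ⅖ + (-46*(-1 - 4)*(5 + (-1 - 4)))/5 = ⅖ + (-(-230)*(5 - 5))/5 = ⅖ + (-(-230)*0)/5 = ⅖ + (-46*0)/5 = ⅖ + (⅕)*0 = ⅖ + 0 = ⅖ ≈ 0.40000)
1/u = 1/(⅖) = 5/2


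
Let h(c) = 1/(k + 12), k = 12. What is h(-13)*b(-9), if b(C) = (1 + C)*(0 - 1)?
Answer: ⅓ ≈ 0.33333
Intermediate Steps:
h(c) = 1/24 (h(c) = 1/(12 + 12) = 1/24)
b(C) = -1 - C (b(C) = (1 + C)*(-1) = -1 - C)
h(-13)*b(-9) = (-1 - 1*(-9))/24 = (-1 + 9)/24 = (1/24)*8 = ⅓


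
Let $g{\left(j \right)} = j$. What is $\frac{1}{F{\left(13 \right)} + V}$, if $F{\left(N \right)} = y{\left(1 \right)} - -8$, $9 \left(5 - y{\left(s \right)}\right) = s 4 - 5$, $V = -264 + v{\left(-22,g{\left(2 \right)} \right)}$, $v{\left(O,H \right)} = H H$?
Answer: $- \frac{9}{2222} \approx -0.0040504$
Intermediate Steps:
$v{\left(O,H \right)} = H^{2}$
$V = -260$ ($V = -264 + 2^{2} = -264 + 4 = -260$)
$y{\left(s \right)} = \frac{50}{9} - \frac{4 s}{9}$ ($y{\left(s \right)} = 5 - \frac{s 4 - 5}{9} = 5 - \frac{4 s - 5}{9} = 5 - \frac{-5 + 4 s}{9} = 5 - \left(- \frac{5}{9} + \frac{4 s}{9}\right) = \frac{50}{9} - \frac{4 s}{9}$)
$F{\left(N \right)} = \frac{118}{9}$ ($F{\left(N \right)} = \left(\frac{50}{9} - \frac{4}{9}\right) - -8 = \left(\frac{50}{9} - \frac{4}{9}\right) + 8 = \frac{46}{9} + 8 = \frac{118}{9}$)
$\frac{1}{F{\left(13 \right)} + V} = \frac{1}{\frac{118}{9} - 260} = \frac{1}{- \frac{2222}{9}} = - \frac{9}{2222}$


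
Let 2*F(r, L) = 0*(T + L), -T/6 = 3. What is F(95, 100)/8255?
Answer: 0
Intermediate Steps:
T = -18 (T = -6*3 = -18)
F(r, L) = 0 (F(r, L) = (0*(-18 + L))/2 = (½)*0 = 0)
F(95, 100)/8255 = 0/8255 = 0*(1/8255) = 0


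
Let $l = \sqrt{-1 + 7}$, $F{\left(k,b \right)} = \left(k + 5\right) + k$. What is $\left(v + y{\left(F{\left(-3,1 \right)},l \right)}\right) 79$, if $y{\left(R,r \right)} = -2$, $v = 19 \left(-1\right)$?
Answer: $-1659$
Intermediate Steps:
$v = -19$
$F{\left(k,b \right)} = 5 + 2 k$ ($F{\left(k,b \right)} = \left(5 + k\right) + k = 5 + 2 k$)
$l = \sqrt{6} \approx 2.4495$
$\left(v + y{\left(F{\left(-3,1 \right)},l \right)}\right) 79 = \left(-19 - 2\right) 79 = \left(-21\right) 79 = -1659$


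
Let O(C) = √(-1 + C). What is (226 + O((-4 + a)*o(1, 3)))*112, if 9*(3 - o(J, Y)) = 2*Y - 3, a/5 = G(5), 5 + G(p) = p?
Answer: 25312 + 112*I*√105/3 ≈ 25312.0 + 382.55*I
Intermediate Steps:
G(p) = -5 + p
a = 0 (a = 5*(-5 + 5) = 5*0 = 0)
o(J, Y) = 10/3 - 2*Y/9 (o(J, Y) = 3 - (2*Y - 3)/9 = 3 - (-3 + 2*Y)/9 = 3 + (⅓ - 2*Y/9) = 10/3 - 2*Y/9)
(226 + O((-4 + a)*o(1, 3)))*112 = (226 + √(-1 + (-4 + 0)*(10/3 - 2/9*3)))*112 = (226 + √(-1 - 4*(10/3 - ⅔)))*112 = (226 + √(-1 - 4*8/3))*112 = (226 + √(-1 - 32/3))*112 = (226 + √(-35/3))*112 = (226 + I*√105/3)*112 = 25312 + 112*I*√105/3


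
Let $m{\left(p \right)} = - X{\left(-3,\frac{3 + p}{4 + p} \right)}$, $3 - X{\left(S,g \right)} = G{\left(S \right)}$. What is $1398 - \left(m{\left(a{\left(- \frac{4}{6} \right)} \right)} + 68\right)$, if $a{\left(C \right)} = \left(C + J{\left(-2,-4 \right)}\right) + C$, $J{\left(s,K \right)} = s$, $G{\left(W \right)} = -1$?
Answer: $1334$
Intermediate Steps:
$X{\left(S,g \right)} = 4$ ($X{\left(S,g \right)} = 3 - -1 = 3 + 1 = 4$)
$a{\left(C \right)} = -2 + 2 C$ ($a{\left(C \right)} = \left(C - 2\right) + C = \left(-2 + C\right) + C = -2 + 2 C$)
$m{\left(p \right)} = -4$ ($m{\left(p \right)} = \left(-1\right) 4 = -4$)
$1398 - \left(m{\left(a{\left(- \frac{4}{6} \right)} \right)} + 68\right) = 1398 - \left(-4 + 68\right) = 1398 - 64 = 1334$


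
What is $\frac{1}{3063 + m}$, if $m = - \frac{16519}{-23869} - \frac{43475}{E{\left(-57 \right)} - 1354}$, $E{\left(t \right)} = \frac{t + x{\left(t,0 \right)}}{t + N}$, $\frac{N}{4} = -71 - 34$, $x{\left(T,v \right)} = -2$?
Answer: $\frac{15414576331}{47720500433209} \approx 0.00032302$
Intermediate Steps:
$N = -420$ ($N = 4 \left(-71 - 34\right) = 4 \left(-105\right) = -420$)
$E{\left(t \right)} = \frac{-2 + t}{-420 + t}$ ($E{\left(t \right)} = \frac{t - 2}{t - 420} = \frac{-2 + t}{-420 + t}$)
$m = \frac{505653131356}{15414576331}$ ($m = - \frac{16519}{-23869} - \frac{43475}{\frac{-2 - 57}{-420 - 57} - 1354} = \left(-16519\right) \left(- \frac{1}{23869}\right) - \frac{43475}{\frac{1}{-477} \left(-59\right) - 1354} = \frac{16519}{23869} - \frac{43475}{\left(- \frac{1}{477}\right) \left(-59\right) - 1354} = \frac{16519}{23869} - \frac{43475}{\frac{59}{477} - 1354} = \frac{16519}{23869} - \frac{43475}{- \frac{645799}{477}} = \frac{16519}{23869} - - \frac{20737575}{645799} = \frac{16519}{23869} + \frac{20737575}{645799} = \frac{505653131356}{15414576331} \approx 32.804$)
$\frac{1}{3063 + m} = \frac{1}{3063 + \frac{505653131356}{15414576331}} = \frac{1}{\frac{47720500433209}{15414576331}} = \frac{15414576331}{47720500433209}$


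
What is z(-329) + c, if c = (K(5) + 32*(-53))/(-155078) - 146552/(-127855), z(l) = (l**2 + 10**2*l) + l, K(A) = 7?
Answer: 212474742808633/2832499670 ≈ 75013.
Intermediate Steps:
z(l) = l**2 + 101*l (z(l) = (l**2 + 100*l) + l = l**2 + 101*l)
c = 3277562593/2832499670 (c = (7 + 32*(-53))/(-155078) - 146552/(-127855) = (7 - 1696)*(-1/155078) - 146552*(-1/127855) = -1689*(-1/155078) + 20936/18265 = 1689/155078 + 20936/18265 = 3277562593/2832499670 ≈ 1.1571)
z(-329) + c = -329*(101 - 329) + 3277562593/2832499670 = -329*(-228) + 3277562593/2832499670 = 75012 + 3277562593/2832499670 = 212474742808633/2832499670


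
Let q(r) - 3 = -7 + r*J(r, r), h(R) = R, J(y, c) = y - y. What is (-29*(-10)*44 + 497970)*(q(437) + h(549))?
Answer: 278347850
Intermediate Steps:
J(y, c) = 0
q(r) = -4 (q(r) = 3 + (-7 + r*0) = 3 + (-7 + 0) = 3 - 7 = -4)
(-29*(-10)*44 + 497970)*(q(437) + h(549)) = (-29*(-10)*44 + 497970)*(-4 + 549) = (290*44 + 497970)*545 = (12760 + 497970)*545 = 510730*545 = 278347850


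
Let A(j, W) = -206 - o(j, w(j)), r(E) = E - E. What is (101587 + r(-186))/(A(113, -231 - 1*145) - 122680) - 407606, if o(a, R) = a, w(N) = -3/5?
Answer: -50135231981/122999 ≈ -4.0761e+5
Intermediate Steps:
w(N) = -3/5 (w(N) = -3*1/5 = -3/5)
r(E) = 0
A(j, W) = -206 - j
(101587 + r(-186))/(A(113, -231 - 1*145) - 122680) - 407606 = (101587 + 0)/((-206 - 1*113) - 122680) - 407606 = 101587/((-206 - 113) - 122680) - 407606 = 101587/(-319 - 122680) - 407606 = 101587/(-122999) - 407606 = 101587*(-1/122999) - 407606 = -101587/122999 - 407606 = -50135231981/122999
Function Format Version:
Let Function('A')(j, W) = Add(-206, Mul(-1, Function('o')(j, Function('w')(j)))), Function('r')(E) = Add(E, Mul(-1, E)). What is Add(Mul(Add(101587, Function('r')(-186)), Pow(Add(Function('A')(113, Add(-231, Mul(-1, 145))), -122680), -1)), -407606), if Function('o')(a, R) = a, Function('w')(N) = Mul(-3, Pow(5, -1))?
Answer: Rational(-50135231981, 122999) ≈ -4.0761e+5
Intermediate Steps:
Function('w')(N) = Rational(-3, 5) (Function('w')(N) = Mul(-3, Rational(1, 5)) = Rational(-3, 5))
Function('r')(E) = 0
Function('A')(j, W) = Add(-206, Mul(-1, j))
Add(Mul(Add(101587, Function('r')(-186)), Pow(Add(Function('A')(113, Add(-231, Mul(-1, 145))), -122680), -1)), -407606) = Add(Mul(Add(101587, 0), Pow(Add(Add(-206, Mul(-1, 113)), -122680), -1)), -407606) = Add(Mul(101587, Pow(Add(Add(-206, -113), -122680), -1)), -407606) = Add(Mul(101587, Pow(Add(-319, -122680), -1)), -407606) = Add(Mul(101587, Pow(-122999, -1)), -407606) = Add(Mul(101587, Rational(-1, 122999)), -407606) = Add(Rational(-101587, 122999), -407606) = Rational(-50135231981, 122999)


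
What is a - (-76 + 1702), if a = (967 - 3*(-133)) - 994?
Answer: -1254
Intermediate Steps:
a = 372 (a = (967 + 399) - 994 = 1366 - 994 = 372)
a - (-76 + 1702) = 372 - (-76 + 1702) = 372 - 1*1626 = 372 - 1626 = -1254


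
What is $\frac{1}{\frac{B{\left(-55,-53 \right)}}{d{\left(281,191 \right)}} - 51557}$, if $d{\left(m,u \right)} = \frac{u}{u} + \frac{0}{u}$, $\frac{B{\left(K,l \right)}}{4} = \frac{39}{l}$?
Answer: $- \frac{53}{2732677} \approx -1.9395 \cdot 10^{-5}$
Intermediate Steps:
$B{\left(K,l \right)} = \frac{156}{l}$ ($B{\left(K,l \right)} = 4 \frac{39}{l} = \frac{156}{l}$)
$d{\left(m,u \right)} = 1$ ($d{\left(m,u \right)} = 1 + 0 = 1$)
$\frac{1}{\frac{B{\left(-55,-53 \right)}}{d{\left(281,191 \right)}} - 51557} = \frac{1}{\frac{156 \frac{1}{-53}}{1} - 51557} = \frac{1}{156 \left(- \frac{1}{53}\right) 1 - 51557} = \frac{1}{\left(- \frac{156}{53}\right) 1 - 51557} = \frac{1}{- \frac{156}{53} - 51557} = \frac{1}{- \frac{2732677}{53}} = - \frac{53}{2732677}$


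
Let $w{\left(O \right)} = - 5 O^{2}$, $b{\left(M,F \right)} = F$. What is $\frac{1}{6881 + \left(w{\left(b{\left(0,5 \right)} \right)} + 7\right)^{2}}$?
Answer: $\frac{1}{20805} \approx 4.8065 \cdot 10^{-5}$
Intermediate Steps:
$\frac{1}{6881 + \left(w{\left(b{\left(0,5 \right)} \right)} + 7\right)^{2}} = \frac{1}{6881 + \left(- 5 \cdot 5^{2} + 7\right)^{2}} = \frac{1}{6881 + \left(\left(-5\right) 25 + 7\right)^{2}} = \frac{1}{6881 + \left(-125 + 7\right)^{2}} = \frac{1}{6881 + \left(-118\right)^{2}} = \frac{1}{6881 + 13924} = \frac{1}{20805}$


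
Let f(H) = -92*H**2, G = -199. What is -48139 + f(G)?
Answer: -3691431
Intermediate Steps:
-48139 + f(G) = -48139 - 92*(-199)**2 = -48139 - 92*39601 = -48139 - 3643292 = -3691431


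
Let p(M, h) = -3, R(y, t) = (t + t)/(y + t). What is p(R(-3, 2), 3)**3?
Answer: -27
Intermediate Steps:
R(y, t) = 2*t/(t + y) (R(y, t) = (2*t)/(t + y) = 2*t/(t + y))
p(R(-3, 2), 3)**3 = (-3)**3 = -27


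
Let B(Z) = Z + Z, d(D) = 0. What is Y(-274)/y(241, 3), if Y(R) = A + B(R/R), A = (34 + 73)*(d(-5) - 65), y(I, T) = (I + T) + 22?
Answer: -6953/266 ≈ -26.139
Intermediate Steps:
y(I, T) = 22 + I + T
B(Z) = 2*Z
A = -6955 (A = (34 + 73)*(0 - 65) = 107*(-65) = -6955)
Y(R) = -6953 (Y(R) = -6955 + 2*(R/R) = -6955 + 2*1 = -6955 + 2 = -6953)
Y(-274)/y(241, 3) = -6953/(22 + 241 + 3) = -6953/266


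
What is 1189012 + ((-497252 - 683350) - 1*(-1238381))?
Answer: 1246791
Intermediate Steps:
1189012 + ((-497252 - 683350) - 1*(-1238381)) = 1189012 + (-1180602 + 1238381) = 1189012 + 57779 = 1246791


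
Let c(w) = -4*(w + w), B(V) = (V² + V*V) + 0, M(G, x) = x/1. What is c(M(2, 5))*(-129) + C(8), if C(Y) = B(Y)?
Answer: 5288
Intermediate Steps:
M(G, x) = x (M(G, x) = x*1 = x)
B(V) = 2*V² (B(V) = (V² + V²) + 0 = 2*V² + 0 = 2*V²)
C(Y) = 2*Y²
c(w) = -8*w
c(M(2, 5))*(-129) + C(8) = -8*5*(-129) + 2*8² = -40*(-129) + 2*64 = 5160 + 128 = 5288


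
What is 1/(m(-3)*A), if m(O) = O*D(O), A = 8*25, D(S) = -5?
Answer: 1/3000 ≈ 0.00033333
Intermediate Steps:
A = 200
m(O) = -5*O (m(O) = O*(-5) = -5*O)
1/(m(-3)*A) = 1/(-5*(-3)*200) = 1/(15*200) = 1/3000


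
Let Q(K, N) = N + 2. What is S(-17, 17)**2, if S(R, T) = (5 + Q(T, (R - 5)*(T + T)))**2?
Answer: 301489944561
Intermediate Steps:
Q(K, N) = 2 + N
S(R, T) = (7 + 2*T*(-5 + R))**2 (S(R, T) = (5 + (2 + (R - 5)*(T + T)))**2 = (5 + (2 + (-5 + R)*(2*T)))**2 = (5 + (2 + 2*T*(-5 + R)))**2 = (7 + 2*T*(-5 + R))**2)
S(-17, 17)**2 = ((7 + 2*17*(-5 - 17))**2)**2 = ((7 + 2*17*(-22))**2)**2 = ((7 - 748)**2)**2 = ((-741)**2)**2 = 549081**2 = 301489944561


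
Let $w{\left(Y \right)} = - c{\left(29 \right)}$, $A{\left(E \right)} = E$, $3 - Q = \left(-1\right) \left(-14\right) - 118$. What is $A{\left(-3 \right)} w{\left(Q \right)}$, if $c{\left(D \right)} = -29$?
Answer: $-87$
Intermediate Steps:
$Q = 107$ ($Q = 3 - \left(\left(-1\right) \left(-14\right) - 118\right) = 3 - \left(14 - 118\right) = 3 - -104 = 3 + 104 = 107$)
$w{\left(Y \right)} = 29$ ($w{\left(Y \right)} = \left(-1\right) \left(-29\right) = 29$)
$A{\left(-3 \right)} w{\left(Q \right)} = \left(-3\right) 29 = -87$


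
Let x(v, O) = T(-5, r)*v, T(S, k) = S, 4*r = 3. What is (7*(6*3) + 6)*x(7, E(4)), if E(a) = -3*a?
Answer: -4620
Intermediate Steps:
r = ¾ (r = (¼)*3 = ¾ ≈ 0.75000)
x(v, O) = -5*v
(7*(6*3) + 6)*x(7, E(4)) = (7*(6*3) + 6)*(-5*7) = (7*18 + 6)*(-35) = (126 + 6)*(-35) = 132*(-35) = -4620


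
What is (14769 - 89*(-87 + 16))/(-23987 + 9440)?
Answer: -21088/14547 ≈ -1.4496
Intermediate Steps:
(14769 - 89*(-87 + 16))/(-23987 + 9440) = (14769 - 89*(-71))/(-14547) = (14769 + 6319)*(-1/14547) = 21088*(-1/14547) = -21088/14547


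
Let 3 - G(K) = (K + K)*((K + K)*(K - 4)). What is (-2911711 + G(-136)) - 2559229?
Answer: 4886823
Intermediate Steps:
G(K) = 3 - 4*K²*(-4 + K) (G(K) = 3 - (K + K)*(K + K)*(K - 4) = 3 - 2*K*(2*K)*(-4 + K) = 3 - 2*K*2*K*(-4 + K) = 3 - 4*K²*(-4 + K))
(-2911711 + G(-136)) - 2559229 = (-2911711 + (3 - 4*(-136)³ + 16*(-136)²)) - 2559229 = (-2911711 + (3 - 4*(-2515456) + 16*18496)) - 2559229 = (-2911711 + (3 + 10061824 + 295936)) - 2559229 = (-2911711 + 10357763) - 2559229 = 7446052 - 2559229 = 4886823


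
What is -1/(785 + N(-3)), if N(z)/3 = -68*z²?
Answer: 1/1051 ≈ 0.00095147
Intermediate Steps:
N(z) = -204*z² (N(z) = 3*(-68*z²) = -204*z²)
-1/(785 + N(-3)) = -1/(785 - 204*(-3)²) = -1/(785 - 204*9) = -1/(785 - 1836) = -1/(-1051) = -1*(-1/1051) = 1/1051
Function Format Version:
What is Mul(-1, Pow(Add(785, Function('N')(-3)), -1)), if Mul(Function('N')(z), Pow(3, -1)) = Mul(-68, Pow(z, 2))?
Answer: Rational(1, 1051) ≈ 0.00095147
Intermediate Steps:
Function('N')(z) = Mul(-204, Pow(z, 2)) (Function('N')(z) = Mul(3, Mul(-68, Pow(z, 2))) = Mul(-204, Pow(z, 2)))
Mul(-1, Pow(Add(785, Function('N')(-3)), -1)) = Mul(-1, Pow(Add(785, Mul(-204, Pow(-3, 2))), -1)) = Mul(-1, Pow(Add(785, Mul(-204, 9)), -1)) = Mul(-1, Pow(Add(785, -1836), -1)) = Mul(-1, Pow(-1051, -1)) = Mul(-1, Rational(-1, 1051)) = Rational(1, 1051)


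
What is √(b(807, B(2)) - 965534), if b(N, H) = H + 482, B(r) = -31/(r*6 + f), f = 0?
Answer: I*√34741965/6 ≈ 982.37*I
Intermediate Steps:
B(r) = -31/(6*r) (B(r) = -31/(r*6 + 0) = -31/(6*r + 0) = -31*1/(6*r) = -31/(6*r))
b(N, H) = 482 + H
√(b(807, B(2)) - 965534) = √((482 - 31/6/2) - 965534) = √((482 - 31/6*½) - 965534) = √((482 - 31/12) - 965534) = √(5753/12 - 965534) = √(-11580655/12) = I*√34741965/6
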